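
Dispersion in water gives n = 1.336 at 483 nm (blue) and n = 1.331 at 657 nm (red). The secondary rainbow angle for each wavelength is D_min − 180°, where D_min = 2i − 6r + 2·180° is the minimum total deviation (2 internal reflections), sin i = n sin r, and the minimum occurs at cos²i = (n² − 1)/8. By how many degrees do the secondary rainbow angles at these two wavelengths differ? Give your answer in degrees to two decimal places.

At 483 nm (n = 1.336): cos²i = 0.09811 → i = 71.746°, r = 45.303°, D_min = 231.674°, rainbow angle = 51.674°.
At 657 nm (n = 1.331): cos²i = 0.09645 → i = 71.907°, r = 45.575°, D_min = 230.365°, rainbow angle = 50.365°.
Angular width = |51.674° − 50.365°| = 1.309°.

1.31°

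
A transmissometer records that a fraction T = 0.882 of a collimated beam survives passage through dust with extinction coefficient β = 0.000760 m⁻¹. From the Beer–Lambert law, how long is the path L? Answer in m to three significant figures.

165 m

Beer–Lambert: T = exp(−βL) ⇒ L = −ln(T)/β = −ln(0.882)/0.000760 = 0.1256/0.000760 = 165.2 m.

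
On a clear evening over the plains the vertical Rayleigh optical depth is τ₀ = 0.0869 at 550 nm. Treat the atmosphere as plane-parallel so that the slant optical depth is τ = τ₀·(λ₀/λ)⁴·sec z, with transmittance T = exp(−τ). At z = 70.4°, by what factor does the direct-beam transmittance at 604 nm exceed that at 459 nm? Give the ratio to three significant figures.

Airmass: sec 70.4° = 2.9811.
τ(604 nm) = 0.0869 × (550/604)⁴ × 2.9811 = 0.0869 × 0.6875 × 2.9811 = 0.1781.
τ(459 nm) = 0.0869 × (550/459)⁴ × 2.9811 = 0.0869 × 2.0616 × 2.9811 = 0.5341.
T(604)/T(459) = exp(τ_B − τ_A) = exp(0.3559) = 1.4275.

1.43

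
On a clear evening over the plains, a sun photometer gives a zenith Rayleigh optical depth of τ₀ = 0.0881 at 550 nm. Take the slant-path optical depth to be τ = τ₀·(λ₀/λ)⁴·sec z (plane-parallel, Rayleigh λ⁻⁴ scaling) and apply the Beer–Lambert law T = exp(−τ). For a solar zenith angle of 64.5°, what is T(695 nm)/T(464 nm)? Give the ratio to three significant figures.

1.38

Airmass: sec 64.5° = 2.3228.
τ(695 nm) = 0.0881 × (550/695)⁴ × 2.3228 = 0.0881 × 0.3922 × 2.3228 = 0.0803.
τ(464 nm) = 0.0881 × (550/464)⁴ × 2.3228 = 0.0881 × 1.9741 × 2.3228 = 0.4040.
T(695)/T(464) = exp(τ_B − τ_A) = exp(0.3237) = 1.3823.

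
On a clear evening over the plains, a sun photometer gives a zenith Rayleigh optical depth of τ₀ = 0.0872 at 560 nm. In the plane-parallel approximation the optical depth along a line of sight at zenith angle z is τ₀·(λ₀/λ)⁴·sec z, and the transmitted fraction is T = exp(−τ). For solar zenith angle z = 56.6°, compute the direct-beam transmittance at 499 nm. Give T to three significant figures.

0.778

sec 56.6° = 1.8166.
τ = 0.0872 × (560/499)⁴ × 1.8166 = 0.0872 × 1.5862 × 1.8166 = 0.2513.
T = exp(−0.2513) = 0.7778.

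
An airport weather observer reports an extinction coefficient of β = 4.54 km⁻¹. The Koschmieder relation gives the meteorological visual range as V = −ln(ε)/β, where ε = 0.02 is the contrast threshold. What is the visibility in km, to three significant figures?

0.862 km

V = −ln(0.02) / 4.54 = 3.912 / 4.54 = 0.8617 km.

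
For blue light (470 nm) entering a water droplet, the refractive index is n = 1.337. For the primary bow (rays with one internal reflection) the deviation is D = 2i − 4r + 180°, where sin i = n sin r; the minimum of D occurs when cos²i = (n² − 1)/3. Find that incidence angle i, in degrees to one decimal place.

59.2°

cos²i = (1.337² − 1)/3 = (1.78757 − 1)/3 = 0.26252.
cos i = 0.51237, so i = 59.178°.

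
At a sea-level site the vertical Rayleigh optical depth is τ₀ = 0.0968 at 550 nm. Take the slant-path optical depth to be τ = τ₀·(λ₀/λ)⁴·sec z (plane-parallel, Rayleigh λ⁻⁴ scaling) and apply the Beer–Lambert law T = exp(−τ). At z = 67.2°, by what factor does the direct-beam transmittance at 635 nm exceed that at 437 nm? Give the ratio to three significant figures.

Airmass: sec 67.2° = 2.5805.
τ(635 nm) = 0.0968 × (550/635)⁴ × 2.5805 = 0.0968 × 0.5628 × 2.5805 = 0.1406.
τ(437 nm) = 0.0968 × (550/437)⁴ × 2.5805 = 0.0968 × 2.5091 × 2.5805 = 0.6268.
T(635)/T(437) = exp(τ_B − τ_A) = exp(0.4862) = 1.6261.

1.63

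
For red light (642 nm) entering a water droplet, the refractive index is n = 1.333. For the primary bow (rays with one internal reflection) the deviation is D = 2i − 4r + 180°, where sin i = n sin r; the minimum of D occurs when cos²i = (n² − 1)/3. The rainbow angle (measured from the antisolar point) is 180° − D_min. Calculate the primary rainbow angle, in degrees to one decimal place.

42.1°

cos²i = (1.77689 − 1)/3 = 0.25896; i = arccos(0.50888) = 59.410°.
sin r = sin 59.410°/1.333 = 0.64579; r = 40.225°.
D_min = 2·59.410° − 4·40.225° + 180° = 137.922°.
Rainbow angle = 180° − D_min = 42.078°.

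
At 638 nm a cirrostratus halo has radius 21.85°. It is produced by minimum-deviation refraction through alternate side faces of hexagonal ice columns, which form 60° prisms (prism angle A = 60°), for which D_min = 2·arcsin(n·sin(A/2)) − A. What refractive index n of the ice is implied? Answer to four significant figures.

Rearranging: n = sin((D_min + A)/2) / sin(A/2).
(D_min + A)/2 = (21.85° + 60°)/2 = 40.925°.
n = sin 40.925° / sin 30° = 0.6551 / 0.5000 = 1.3101.

1.310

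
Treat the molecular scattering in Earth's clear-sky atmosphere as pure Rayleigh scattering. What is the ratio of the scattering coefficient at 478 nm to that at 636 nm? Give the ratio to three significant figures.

3.13

Rayleigh scattering ∝ λ⁻⁴, so the ratio of coefficients is the inverse fourth power of the wavelength ratio.
σ(478)/σ(636) = (636/478)⁴ = (1.3305)⁴ = 3.134.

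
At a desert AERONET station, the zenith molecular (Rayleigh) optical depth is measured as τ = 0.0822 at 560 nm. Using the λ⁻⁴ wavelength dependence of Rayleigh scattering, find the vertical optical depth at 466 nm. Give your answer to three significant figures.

0.171

τ(466 nm) = τ(560 nm) × (560/466)⁴ = 0.0822 × (1.2017)⁴ = 0.0822 × 2.0855 = 0.1714.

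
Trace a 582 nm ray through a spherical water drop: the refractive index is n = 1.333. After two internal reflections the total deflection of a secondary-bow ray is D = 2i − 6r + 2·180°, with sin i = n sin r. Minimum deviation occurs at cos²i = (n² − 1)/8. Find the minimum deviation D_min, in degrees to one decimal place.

cos²i = (1.77689 − 1)/8 = 0.09711; i = arccos(0.31163) = 71.843°.
sin r = sin 71.843°/1.333 = 0.71283; r = 45.466°.
D_min = 2·71.843° − 6·45.466° + 360° = 230.891°.

230.9°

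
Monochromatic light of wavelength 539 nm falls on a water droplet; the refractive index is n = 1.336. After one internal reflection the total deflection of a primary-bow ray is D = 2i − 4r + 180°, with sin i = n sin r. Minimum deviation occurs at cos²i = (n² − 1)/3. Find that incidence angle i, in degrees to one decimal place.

cos²i = (1.336² − 1)/3 = (1.78490 − 1)/3 = 0.26163.
cos i = 0.51150, so i = 59.236°.

59.2°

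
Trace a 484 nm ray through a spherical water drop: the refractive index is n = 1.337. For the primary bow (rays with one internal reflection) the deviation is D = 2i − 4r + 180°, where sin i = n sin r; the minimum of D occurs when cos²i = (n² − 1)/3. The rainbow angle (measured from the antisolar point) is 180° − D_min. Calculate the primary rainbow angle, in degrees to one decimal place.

cos²i = (1.78757 − 1)/3 = 0.26252; i = arccos(0.51237) = 59.178°.
sin r = sin 59.178°/1.337 = 0.64231; r = 39.964°.
D_min = 2·59.178° − 4·39.964° + 180° = 138.500°.
Rainbow angle = 180° − D_min = 41.500°.

41.5°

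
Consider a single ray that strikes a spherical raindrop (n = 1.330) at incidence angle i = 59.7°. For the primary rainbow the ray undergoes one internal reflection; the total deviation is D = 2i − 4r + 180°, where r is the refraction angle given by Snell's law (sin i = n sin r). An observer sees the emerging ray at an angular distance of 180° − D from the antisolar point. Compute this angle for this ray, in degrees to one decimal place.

sin r = sin 59.7° / 1.330 = 0.8634/1.330 = 0.6492; r = 40.48°.
D = 2·59.7° − 4·40.48° + 180° = 119.40° − 161.92° + 180° = 137.48°.
Angle from antisolar point = 180° − D = 42.52°.

42.5°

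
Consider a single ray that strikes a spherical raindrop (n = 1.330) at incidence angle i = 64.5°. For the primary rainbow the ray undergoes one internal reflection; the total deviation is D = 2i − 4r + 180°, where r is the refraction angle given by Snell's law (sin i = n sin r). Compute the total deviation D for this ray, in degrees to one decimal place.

138.1°

sin r = sin 64.5° / 1.330 = 0.9026/1.330 = 0.6786; r = 42.74°.
D = 2·64.5° − 4·42.74° + 180° = 129.00° − 170.95° + 180° = 138.05°.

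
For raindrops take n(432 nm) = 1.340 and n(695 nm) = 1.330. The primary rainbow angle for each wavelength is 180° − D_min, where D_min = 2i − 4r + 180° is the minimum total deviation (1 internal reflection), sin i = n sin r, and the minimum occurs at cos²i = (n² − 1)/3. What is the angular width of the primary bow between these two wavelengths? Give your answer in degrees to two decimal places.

1.45°

At 432 nm (n = 1.340): cos²i = 0.26520 → i = 59.004°, r = 39.770°, D_min = 138.929°, rainbow angle = 41.071°.
At 695 nm (n = 1.330): cos²i = 0.25630 → i = 59.585°, r = 40.422°, D_min = 137.484°, rainbow angle = 42.516°.
Angular width = |41.071° − 42.516°| = 1.445°.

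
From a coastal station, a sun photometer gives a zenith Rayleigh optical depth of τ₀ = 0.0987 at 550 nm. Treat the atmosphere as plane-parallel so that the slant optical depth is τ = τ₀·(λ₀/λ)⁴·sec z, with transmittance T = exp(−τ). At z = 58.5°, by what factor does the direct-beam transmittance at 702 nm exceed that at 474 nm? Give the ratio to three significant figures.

1.31

Airmass: sec 58.5° = 1.9139.
τ(702 nm) = 0.0987 × (550/702)⁴ × 1.9139 = 0.0987 × 0.3768 × 1.9139 = 0.0712.
τ(474 nm) = 0.0987 × (550/474)⁴ × 1.9139 = 0.0987 × 1.8127 × 1.9139 = 0.3424.
T(702)/T(474) = exp(τ_B − τ_A) = exp(0.2713) = 1.3116.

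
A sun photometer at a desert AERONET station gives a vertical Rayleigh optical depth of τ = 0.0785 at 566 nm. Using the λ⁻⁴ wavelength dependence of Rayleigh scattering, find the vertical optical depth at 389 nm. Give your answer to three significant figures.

0.352

τ(389 nm) = τ(566 nm) × (566/389)⁴ = 0.0785 × (1.4550)⁴ = 0.0785 × 4.4820 = 0.3518.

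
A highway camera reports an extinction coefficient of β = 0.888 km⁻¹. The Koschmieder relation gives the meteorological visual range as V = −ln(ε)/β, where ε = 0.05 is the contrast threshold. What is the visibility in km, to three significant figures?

3.37 km

V = −ln(0.05) / 0.888 = 2.996 / 0.888 = 3.3736 km.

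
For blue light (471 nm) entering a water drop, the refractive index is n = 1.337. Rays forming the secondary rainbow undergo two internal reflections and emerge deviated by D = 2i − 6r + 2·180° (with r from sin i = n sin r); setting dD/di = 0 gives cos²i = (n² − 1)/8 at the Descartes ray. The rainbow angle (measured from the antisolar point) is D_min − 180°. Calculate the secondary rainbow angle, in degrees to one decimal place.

cos²i = (1.78757 − 1)/8 = 0.09845; i = arccos(0.31376) = 71.714°.
sin r = sin 71.714°/1.337 = 0.71017; r = 45.249°.
D_min = 2·71.714° − 6·45.249° + 360° = 231.934°.
Rainbow angle = D_min − 180° = 51.934°.

51.9°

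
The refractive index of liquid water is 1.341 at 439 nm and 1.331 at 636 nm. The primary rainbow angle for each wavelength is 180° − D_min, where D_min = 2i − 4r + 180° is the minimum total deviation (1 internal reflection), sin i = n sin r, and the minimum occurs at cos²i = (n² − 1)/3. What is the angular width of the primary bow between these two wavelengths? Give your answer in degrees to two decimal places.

1.44°

At 439 nm (n = 1.341): cos²i = 0.26609 → i = 58.946°, r = 39.705°, D_min = 139.071°, rainbow angle = 40.929°.
At 636 nm (n = 1.331): cos²i = 0.25719 → i = 59.527°, r = 40.356°, D_min = 137.630°, rainbow angle = 42.370°.
Angular width = |40.929° − 42.370°| = 1.441°.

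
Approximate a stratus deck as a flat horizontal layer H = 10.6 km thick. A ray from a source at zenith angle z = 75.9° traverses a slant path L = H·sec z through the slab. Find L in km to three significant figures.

sec z = 1/cos 75.9° = 4.1048.
L = 10.6 × 4.1048 = 43.511 km.

43.5 km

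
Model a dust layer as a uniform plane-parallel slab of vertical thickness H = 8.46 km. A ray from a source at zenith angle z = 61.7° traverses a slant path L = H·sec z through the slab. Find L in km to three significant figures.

sec z = 1/cos 61.7° = 2.1093.
L = 8.46 × 2.1093 = 17.845 km.

17.8 km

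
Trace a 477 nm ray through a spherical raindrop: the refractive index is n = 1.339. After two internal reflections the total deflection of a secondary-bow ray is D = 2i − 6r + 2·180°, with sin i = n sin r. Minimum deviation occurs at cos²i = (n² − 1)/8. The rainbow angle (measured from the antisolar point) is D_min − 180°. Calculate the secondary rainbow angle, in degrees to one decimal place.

52.5°

cos²i = (1.79292 − 1)/8 = 0.09912; i = arccos(0.31483) = 71.650°.
sin r = sin 71.650°/1.339 = 0.70885; r = 45.141°.
D_min = 2·71.650° − 6·45.141° + 360° = 232.451°.
Rainbow angle = D_min − 180° = 52.451°.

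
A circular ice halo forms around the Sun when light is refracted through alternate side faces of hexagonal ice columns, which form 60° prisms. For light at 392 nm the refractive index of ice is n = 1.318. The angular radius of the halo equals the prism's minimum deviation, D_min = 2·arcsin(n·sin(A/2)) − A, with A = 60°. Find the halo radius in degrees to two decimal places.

22.45°

n·sin(A/2) = 1.318 × sin 30° = 1.318 × 0.5000 = 0.6590.
D_min = 2·arcsin(0.6590) − 60° = 2 × 41.224° − 60° = 22.447°.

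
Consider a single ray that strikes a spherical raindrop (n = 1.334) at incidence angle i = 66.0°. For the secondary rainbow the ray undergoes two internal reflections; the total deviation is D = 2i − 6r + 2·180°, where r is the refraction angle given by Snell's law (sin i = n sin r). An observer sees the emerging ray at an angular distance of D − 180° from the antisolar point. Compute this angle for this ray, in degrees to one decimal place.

sin r = sin 66.0° / 1.334 = 0.9135/1.334 = 0.6848; r = 43.22°.
D = 2·66.0° − 6·43.22° + 2·180° = 132.00° − 259.33° + 360° = 232.67°.
Angle from antisolar point = D − 180° = 52.67°.

52.7°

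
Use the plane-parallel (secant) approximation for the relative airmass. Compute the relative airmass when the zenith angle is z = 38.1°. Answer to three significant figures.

X = sec z = 1/cos 38.1° = 1/0.7869 = 1.2708.

1.27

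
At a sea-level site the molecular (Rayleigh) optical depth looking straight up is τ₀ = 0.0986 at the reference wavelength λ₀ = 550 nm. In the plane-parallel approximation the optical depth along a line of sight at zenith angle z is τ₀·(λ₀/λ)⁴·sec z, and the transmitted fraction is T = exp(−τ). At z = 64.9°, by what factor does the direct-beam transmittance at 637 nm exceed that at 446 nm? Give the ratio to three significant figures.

1.50

Airmass: sec 64.9° = 2.3574.
τ(637 nm) = 0.0986 × (550/637)⁴ × 2.3574 = 0.0986 × 0.5558 × 2.3574 = 0.1292.
τ(446 nm) = 0.0986 × (550/446)⁴ × 2.3574 = 0.0986 × 2.3127 × 2.3574 = 0.5375.
T(637)/T(446) = exp(τ_B − τ_A) = exp(0.4084) = 1.5044.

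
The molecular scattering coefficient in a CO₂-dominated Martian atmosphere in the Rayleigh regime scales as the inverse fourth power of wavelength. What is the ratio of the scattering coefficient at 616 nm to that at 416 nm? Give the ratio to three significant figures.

0.208

Rayleigh scattering ∝ λ⁻⁴, so the ratio of coefficients is the inverse fourth power of the wavelength ratio.
σ(616)/σ(416) = (416/616)⁴ = (0.6753)⁴ = 0.208.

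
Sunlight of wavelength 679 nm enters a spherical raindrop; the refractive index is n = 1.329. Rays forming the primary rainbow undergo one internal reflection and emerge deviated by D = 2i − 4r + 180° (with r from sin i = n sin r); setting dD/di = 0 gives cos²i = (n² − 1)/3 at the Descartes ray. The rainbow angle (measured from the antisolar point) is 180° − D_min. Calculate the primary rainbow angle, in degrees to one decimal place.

42.7°

cos²i = (1.76624 − 1)/3 = 0.25541; i = arccos(0.50538) = 59.643°.
sin r = sin 59.643°/1.329 = 0.64928; r = 40.487°.
D_min = 2·59.643° − 4·40.487° + 180° = 137.337°.
Rainbow angle = 180° − D_min = 42.663°.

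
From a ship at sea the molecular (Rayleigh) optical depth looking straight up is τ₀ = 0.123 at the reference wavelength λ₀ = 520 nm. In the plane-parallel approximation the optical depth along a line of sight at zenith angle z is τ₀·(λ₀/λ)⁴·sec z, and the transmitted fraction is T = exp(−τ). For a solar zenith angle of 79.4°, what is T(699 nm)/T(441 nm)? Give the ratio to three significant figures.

Airmass: sec 79.4° = 5.4362.
τ(699 nm) = 0.123 × (520/699)⁴ × 5.4362 = 0.123 × 0.3063 × 5.4362 = 0.2048.
τ(441 nm) = 0.123 × (520/441)⁴ × 5.4362 = 0.123 × 1.9331 × 5.4362 = 1.2926.
T(699)/T(441) = exp(τ_B − τ_A) = exp(1.0878) = 2.9677.

2.97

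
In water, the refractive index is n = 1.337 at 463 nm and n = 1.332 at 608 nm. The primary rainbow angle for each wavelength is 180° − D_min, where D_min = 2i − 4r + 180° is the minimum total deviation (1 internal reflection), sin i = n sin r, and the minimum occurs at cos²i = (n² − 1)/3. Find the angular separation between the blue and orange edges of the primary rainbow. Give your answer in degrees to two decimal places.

At 463 nm (n = 1.337): cos²i = 0.26252 → i = 59.178°, r = 39.964°, D_min = 138.500°, rainbow angle = 41.500°.
At 608 nm (n = 1.332): cos²i = 0.25807 → i = 59.469°, r = 40.290°, D_min = 137.776°, rainbow angle = 42.224°.
Angular width = |41.500° − 42.224°| = 0.724°.

0.72°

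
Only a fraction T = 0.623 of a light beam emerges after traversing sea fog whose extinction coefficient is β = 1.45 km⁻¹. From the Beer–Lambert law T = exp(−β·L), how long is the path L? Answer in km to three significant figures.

0.326 km

Beer–Lambert: T = exp(−βL) ⇒ L = −ln(T)/β = −ln(0.623)/1.45 = 0.4732/1.45 = 0.3264 km.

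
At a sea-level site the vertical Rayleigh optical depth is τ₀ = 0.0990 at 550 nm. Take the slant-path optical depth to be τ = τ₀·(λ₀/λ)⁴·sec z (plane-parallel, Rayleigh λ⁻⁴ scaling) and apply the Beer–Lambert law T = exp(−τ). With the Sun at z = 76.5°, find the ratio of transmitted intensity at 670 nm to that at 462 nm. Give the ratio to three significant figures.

1.93

Airmass: sec 76.5° = 4.2837.
τ(670 nm) = 0.0990 × (550/670)⁴ × 4.2837 = 0.0990 × 0.4541 × 4.2837 = 0.1926.
τ(462 nm) = 0.0990 × (550/462)⁴ × 4.2837 = 0.0990 × 2.0086 × 4.2837 = 0.8518.
T(670)/T(462) = exp(τ_B − τ_A) = exp(0.6592) = 1.9333.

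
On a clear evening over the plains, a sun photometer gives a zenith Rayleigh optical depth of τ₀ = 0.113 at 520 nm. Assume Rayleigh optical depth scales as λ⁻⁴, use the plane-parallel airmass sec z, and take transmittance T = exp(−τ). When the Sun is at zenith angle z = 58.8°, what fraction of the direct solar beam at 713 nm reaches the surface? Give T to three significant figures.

0.940

sec 58.8° = 1.9304.
τ = 0.113 × (520/713)⁴ × 1.9304 = 0.113 × 0.2829 × 1.9304 = 0.0617.
T = exp(−0.0617) = 0.9402.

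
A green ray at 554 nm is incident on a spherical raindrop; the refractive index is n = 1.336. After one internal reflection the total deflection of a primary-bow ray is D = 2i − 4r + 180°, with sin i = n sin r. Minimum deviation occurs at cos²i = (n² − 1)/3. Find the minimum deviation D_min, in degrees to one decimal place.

138.4°

cos²i = (1.78490 − 1)/3 = 0.26163; i = arccos(0.51150) = 59.236°.
sin r = sin 59.236°/1.336 = 0.64318; r = 40.029°.
D_min = 2·59.236° − 4·40.029° + 180° = 138.356°.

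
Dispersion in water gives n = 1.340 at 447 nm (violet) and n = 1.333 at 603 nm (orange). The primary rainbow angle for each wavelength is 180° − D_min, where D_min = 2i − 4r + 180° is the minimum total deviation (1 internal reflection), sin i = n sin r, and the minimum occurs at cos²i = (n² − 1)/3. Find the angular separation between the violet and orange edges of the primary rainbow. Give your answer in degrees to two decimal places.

1.01°

At 447 nm (n = 1.340): cos²i = 0.26520 → i = 59.004°, r = 39.770°, D_min = 138.929°, rainbow angle = 41.071°.
At 603 nm (n = 1.333): cos²i = 0.25896 → i = 59.410°, r = 40.225°, D_min = 137.922°, rainbow angle = 42.078°.
Angular width = |41.071° − 42.078°| = 1.007°.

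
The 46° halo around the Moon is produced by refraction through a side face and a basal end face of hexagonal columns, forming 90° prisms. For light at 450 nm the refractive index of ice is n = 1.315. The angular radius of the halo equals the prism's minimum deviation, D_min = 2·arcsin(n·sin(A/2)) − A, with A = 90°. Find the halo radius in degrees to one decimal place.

n·sin(A/2) = 1.315 × sin 45° = 1.315 × 0.7071 = 0.9298.
D_min = 2·arcsin(0.9298) − 90° = 2 × 68.411° − 90° = 46.821°.

46.8°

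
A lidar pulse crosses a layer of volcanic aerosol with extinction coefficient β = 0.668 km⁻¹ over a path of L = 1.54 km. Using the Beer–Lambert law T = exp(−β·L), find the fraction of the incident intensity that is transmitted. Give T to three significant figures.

τ = β·L = 0.668 × 1.54 = 1.0287.
T = exp(−1.0287) = 0.3575.

0.357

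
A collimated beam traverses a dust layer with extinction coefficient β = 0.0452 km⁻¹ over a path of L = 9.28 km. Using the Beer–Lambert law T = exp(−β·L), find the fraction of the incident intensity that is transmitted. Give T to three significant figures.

0.657

τ = β·L = 0.0452 × 9.28 = 0.4195.
T = exp(−0.4195) = 0.6574.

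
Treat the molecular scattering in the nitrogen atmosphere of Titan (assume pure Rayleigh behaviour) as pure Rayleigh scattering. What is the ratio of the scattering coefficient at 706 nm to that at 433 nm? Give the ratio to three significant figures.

0.141

Rayleigh scattering ∝ λ⁻⁴, so the ratio of coefficients is the inverse fourth power of the wavelength ratio.
σ(706)/σ(433) = (433/706)⁴ = (0.6133)⁴ = 0.1415.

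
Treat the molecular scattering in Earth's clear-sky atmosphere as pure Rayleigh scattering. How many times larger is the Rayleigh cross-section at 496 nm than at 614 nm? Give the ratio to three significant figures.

2.35

Rayleigh scattering ∝ λ⁻⁴, so the ratio of coefficients is the inverse fourth power of the wavelength ratio.
σ(496)/σ(614) = (614/496)⁴ = (1.2379)⁴ = 2.348.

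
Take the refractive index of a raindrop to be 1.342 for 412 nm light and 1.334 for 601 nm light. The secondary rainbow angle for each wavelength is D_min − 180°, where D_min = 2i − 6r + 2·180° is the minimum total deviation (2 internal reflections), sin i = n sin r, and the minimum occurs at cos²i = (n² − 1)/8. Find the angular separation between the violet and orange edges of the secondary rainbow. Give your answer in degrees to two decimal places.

2.07°

At 412 nm (n = 1.342): cos²i = 0.10012 → i = 71.554°, r = 44.981°, D_min = 233.222°, rainbow angle = 53.222°.
At 601 nm (n = 1.334): cos²i = 0.09744 → i = 71.810°, r = 45.411°, D_min = 231.153°, rainbow angle = 51.153°.
Angular width = |53.222° − 51.153°| = 2.070°.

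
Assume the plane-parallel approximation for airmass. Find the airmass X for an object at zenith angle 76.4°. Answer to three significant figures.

X = sec z = 1/cos 76.4° = 1/0.2351 = 4.2527.

4.25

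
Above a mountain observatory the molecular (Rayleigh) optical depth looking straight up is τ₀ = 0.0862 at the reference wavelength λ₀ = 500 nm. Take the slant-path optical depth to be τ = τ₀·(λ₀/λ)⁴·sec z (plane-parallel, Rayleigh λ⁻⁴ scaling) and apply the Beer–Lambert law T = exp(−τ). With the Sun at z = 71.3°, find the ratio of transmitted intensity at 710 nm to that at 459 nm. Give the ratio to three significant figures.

Airmass: sec 71.3° = 3.1190.
τ(710 nm) = 0.0862 × (500/710)⁴ × 3.1190 = 0.0862 × 0.2459 × 3.1190 = 0.0661.
τ(459 nm) = 0.0862 × (500/459)⁴ × 3.1190 = 0.0862 × 1.4081 × 3.1190 = 0.3786.
T(710)/T(459) = exp(τ_B − τ_A) = exp(0.3125) = 1.3668.

1.37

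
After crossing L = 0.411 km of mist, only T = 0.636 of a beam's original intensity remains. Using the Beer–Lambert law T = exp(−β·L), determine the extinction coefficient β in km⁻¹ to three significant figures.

1.10 km⁻¹

Beer–Lambert: T = exp(−βL) ⇒ β = −ln(T)/L = −ln(0.636)/0.411 = 0.4526/0.411 = 1.101 km⁻¹.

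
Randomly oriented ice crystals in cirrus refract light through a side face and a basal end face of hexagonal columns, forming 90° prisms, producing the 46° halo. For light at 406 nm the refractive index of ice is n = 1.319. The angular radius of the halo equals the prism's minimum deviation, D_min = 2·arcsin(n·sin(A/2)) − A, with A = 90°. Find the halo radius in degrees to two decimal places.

47.71°

n·sin(A/2) = 1.319 × sin 45° = 1.319 × 0.7071 = 0.9327.
D_min = 2·arcsin(0.9327) − 90° = 2 × 68.856° − 90° = 47.711°.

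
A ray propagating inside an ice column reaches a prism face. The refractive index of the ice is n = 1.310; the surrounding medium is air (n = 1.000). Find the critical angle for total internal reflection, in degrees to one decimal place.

49.8°

sin θ_c = n_air / n = 1.000 / 1.310 = 0.7634.
θ_c = arcsin(0.7634) = 49.76°.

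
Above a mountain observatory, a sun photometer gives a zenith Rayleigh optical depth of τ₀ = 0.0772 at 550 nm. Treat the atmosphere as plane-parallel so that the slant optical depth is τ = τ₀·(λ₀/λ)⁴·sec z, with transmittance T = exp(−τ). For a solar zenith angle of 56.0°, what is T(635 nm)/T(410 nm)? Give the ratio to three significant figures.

1.45

Airmass: sec 56.0° = 1.7883.
τ(635 nm) = 0.0772 × (550/635)⁴ × 1.7883 = 0.0772 × 0.5628 × 1.7883 = 0.0777.
τ(410 nm) = 0.0772 × (550/410)⁴ × 1.7883 = 0.0772 × 3.2383 × 1.7883 = 0.4471.
T(635)/T(410) = exp(τ_B − τ_A) = exp(0.3694) = 1.4468.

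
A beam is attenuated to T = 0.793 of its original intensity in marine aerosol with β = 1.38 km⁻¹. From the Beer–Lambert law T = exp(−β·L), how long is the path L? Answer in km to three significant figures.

Beer–Lambert: T = exp(−βL) ⇒ L = −ln(T)/β = −ln(0.793)/1.38 = 0.2319/1.38 = 0.1681 km.

0.168 km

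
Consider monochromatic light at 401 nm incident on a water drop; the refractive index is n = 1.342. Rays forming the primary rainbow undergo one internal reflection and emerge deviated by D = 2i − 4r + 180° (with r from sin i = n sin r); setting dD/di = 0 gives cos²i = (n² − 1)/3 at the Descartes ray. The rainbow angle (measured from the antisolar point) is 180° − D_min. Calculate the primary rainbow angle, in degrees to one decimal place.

40.8°

cos²i = (1.80096 − 1)/3 = 0.26699; i = arccos(0.51671) = 58.888°.
sin r = sin 58.888°/1.342 = 0.63797; r = 39.641°.
D_min = 2·58.888° − 4·39.641° + 180° = 139.213°.
Rainbow angle = 180° − D_min = 40.787°.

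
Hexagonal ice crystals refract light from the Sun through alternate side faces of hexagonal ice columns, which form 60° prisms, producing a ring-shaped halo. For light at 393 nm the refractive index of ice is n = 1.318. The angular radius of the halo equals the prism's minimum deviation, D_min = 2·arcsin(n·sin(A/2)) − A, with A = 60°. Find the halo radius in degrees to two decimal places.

n·sin(A/2) = 1.318 × sin 30° = 1.318 × 0.5000 = 0.6590.
D_min = 2·arcsin(0.6590) − 60° = 2 × 41.224° − 60° = 22.447°.

22.45°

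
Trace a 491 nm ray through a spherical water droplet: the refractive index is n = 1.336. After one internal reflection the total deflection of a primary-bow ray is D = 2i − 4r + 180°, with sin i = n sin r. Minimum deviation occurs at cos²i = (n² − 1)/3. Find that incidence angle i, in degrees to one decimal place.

59.2°

cos²i = (1.336² − 1)/3 = (1.78490 − 1)/3 = 0.26163.
cos i = 0.51150, so i = 59.236°.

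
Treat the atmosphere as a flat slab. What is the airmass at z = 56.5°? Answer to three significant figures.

1.81

X = sec z = 1/cos 56.5° = 1/0.5519 = 1.8118.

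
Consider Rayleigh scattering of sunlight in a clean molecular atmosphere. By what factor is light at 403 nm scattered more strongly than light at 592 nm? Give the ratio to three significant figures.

4.66

Rayleigh scattering ∝ λ⁻⁴, so the ratio of coefficients is the inverse fourth power of the wavelength ratio.
σ(403)/σ(592) = (592/403)⁴ = (1.4690)⁴ = 4.657.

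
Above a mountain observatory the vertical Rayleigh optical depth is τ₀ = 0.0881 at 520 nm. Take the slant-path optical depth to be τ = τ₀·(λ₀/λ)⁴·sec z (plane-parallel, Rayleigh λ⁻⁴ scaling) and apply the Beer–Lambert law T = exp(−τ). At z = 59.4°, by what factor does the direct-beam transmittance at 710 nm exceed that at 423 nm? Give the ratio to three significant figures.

Airmass: sec 59.4° = 1.9645.
τ(710 nm) = 0.0881 × (520/710)⁴ × 1.9645 = 0.0881 × 0.2877 × 1.9645 = 0.0498.
τ(423 nm) = 0.0881 × (520/423)⁴ × 1.9645 = 0.0881 × 2.2838 × 1.9645 = 0.3953.
T(710)/T(423) = exp(τ_B − τ_A) = exp(0.3455) = 1.4126.

1.41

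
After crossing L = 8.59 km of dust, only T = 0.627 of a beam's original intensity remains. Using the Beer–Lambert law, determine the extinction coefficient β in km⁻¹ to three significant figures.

0.0543 km⁻¹

Beer–Lambert: T = exp(−βL) ⇒ β = −ln(T)/L = −ln(0.627)/8.59 = 0.4668/8.59 = 0.05434 km⁻¹.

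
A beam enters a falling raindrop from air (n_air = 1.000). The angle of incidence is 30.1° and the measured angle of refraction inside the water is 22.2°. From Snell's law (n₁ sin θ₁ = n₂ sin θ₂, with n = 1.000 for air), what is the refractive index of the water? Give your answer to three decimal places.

1.327

n = sin θ_i / sin θ_r = sin 30.1° / sin 22.2° = 0.5015 / 0.3778 = 1.3273.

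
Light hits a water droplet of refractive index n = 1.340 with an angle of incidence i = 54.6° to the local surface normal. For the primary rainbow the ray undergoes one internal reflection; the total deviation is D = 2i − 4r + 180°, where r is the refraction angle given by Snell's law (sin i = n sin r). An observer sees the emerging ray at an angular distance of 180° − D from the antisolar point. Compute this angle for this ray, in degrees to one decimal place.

sin r = sin 54.6° / 1.340 = 0.8151/1.340 = 0.6083; r = 37.47°.
D = 2·54.6° − 4·37.47° + 180° = 109.20° − 149.87° + 180° = 139.33°.
Angle from antisolar point = 180° − D = 40.67°.

40.7°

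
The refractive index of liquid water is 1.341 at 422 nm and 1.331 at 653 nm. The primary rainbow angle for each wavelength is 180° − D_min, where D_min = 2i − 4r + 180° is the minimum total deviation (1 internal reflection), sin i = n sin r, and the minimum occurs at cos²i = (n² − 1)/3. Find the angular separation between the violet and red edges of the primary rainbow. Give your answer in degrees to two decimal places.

At 422 nm (n = 1.341): cos²i = 0.26609 → i = 58.946°, r = 39.705°, D_min = 139.071°, rainbow angle = 40.929°.
At 653 nm (n = 1.331): cos²i = 0.25719 → i = 59.527°, r = 40.356°, D_min = 137.630°, rainbow angle = 42.370°.
Angular width = |40.929° − 42.370°| = 1.441°.

1.44°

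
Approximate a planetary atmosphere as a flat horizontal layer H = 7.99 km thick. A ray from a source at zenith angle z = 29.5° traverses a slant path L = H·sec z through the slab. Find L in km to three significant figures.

sec z = 1/cos 29.5° = 1.1490.
L = 7.99 × 1.1490 = 9.180 km.

9.18 km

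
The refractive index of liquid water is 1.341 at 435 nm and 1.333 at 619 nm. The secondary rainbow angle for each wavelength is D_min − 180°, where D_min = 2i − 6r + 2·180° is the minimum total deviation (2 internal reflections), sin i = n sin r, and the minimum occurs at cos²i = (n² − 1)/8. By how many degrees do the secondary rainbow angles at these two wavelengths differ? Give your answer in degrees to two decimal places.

2.08°

At 435 nm (n = 1.341): cos²i = 0.09979 → i = 71.586°, r = 45.034°, D_min = 232.966°, rainbow angle = 52.966°.
At 619 nm (n = 1.333): cos²i = 0.09711 → i = 71.843°, r = 45.466°, D_min = 230.891°, rainbow angle = 50.891°.
Angular width = |52.966° − 50.891°| = 2.075°.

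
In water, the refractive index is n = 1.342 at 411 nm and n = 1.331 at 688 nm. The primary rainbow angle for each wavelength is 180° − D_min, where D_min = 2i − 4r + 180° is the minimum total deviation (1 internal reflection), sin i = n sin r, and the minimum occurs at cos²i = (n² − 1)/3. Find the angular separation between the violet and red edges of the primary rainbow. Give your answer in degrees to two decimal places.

1.58°

At 411 nm (n = 1.342): cos²i = 0.26699 → i = 58.888°, r = 39.641°, D_min = 139.213°, rainbow angle = 40.787°.
At 688 nm (n = 1.331): cos²i = 0.25719 → i = 59.527°, r = 40.356°, D_min = 137.630°, rainbow angle = 42.370°.
Angular width = |40.787° − 42.370°| = 1.583°.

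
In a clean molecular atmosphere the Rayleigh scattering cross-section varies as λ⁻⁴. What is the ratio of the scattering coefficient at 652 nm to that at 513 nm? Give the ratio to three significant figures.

Rayleigh scattering ∝ λ⁻⁴, so the ratio of coefficients is the inverse fourth power of the wavelength ratio.
σ(652)/σ(513) = (513/652)⁴ = (0.7868)⁴ = 0.3832.

0.383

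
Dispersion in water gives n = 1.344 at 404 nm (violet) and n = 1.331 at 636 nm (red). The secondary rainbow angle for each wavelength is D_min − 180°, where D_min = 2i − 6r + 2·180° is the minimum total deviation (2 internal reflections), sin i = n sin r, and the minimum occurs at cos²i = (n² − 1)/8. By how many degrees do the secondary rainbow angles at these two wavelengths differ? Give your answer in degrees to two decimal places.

At 404 nm (n = 1.344): cos²i = 0.10079 → i = 71.490°, r = 44.874°, D_min = 233.733°, rainbow angle = 53.733°.
At 636 nm (n = 1.331): cos²i = 0.09645 → i = 71.907°, r = 45.575°, D_min = 230.365°, rainbow angle = 50.365°.
Angular width = |53.733° − 50.365°| = 3.368°.

3.37°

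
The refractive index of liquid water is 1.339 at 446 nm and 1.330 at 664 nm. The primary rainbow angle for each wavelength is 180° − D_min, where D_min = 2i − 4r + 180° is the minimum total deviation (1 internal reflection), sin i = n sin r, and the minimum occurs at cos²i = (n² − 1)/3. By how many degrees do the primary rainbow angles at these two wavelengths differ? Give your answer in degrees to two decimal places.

1.30°

At 446 nm (n = 1.339): cos²i = 0.26431 → i = 59.062°, r = 39.834°, D_min = 138.786°, rainbow angle = 41.214°.
At 664 nm (n = 1.330): cos²i = 0.25630 → i = 59.585°, r = 40.422°, D_min = 137.484°, rainbow angle = 42.516°.
Angular width = |41.214° − 42.516°| = 1.303°.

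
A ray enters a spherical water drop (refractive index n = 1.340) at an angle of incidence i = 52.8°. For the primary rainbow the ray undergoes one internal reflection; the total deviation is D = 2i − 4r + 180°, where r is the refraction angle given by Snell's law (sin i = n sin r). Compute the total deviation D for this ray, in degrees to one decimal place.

sin r = sin 52.8° / 1.340 = 0.7965/1.340 = 0.5944; r = 36.47°.
D = 2·52.8° − 4·36.47° + 180° = 105.60° − 145.89° + 180° = 139.71°.

139.7°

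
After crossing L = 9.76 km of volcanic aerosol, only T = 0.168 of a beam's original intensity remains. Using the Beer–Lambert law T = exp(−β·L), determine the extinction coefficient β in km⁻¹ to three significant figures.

0.183 km⁻¹

Beer–Lambert: T = exp(−βL) ⇒ β = −ln(T)/L = −ln(0.168)/9.76 = 1.7838/9.76 = 0.1828 km⁻¹.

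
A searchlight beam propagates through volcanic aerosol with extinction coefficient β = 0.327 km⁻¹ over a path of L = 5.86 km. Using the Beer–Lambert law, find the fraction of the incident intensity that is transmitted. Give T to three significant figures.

τ = β·L = 0.327 × 5.86 = 1.9162.
T = exp(−1.9162) = 0.1472.

0.147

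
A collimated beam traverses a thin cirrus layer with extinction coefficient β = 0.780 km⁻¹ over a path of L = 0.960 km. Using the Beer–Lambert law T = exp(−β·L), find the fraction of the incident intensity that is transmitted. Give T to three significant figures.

0.473

τ = β·L = 0.780 × 0.960 = 0.7488.
T = exp(−0.7488) = 0.4729.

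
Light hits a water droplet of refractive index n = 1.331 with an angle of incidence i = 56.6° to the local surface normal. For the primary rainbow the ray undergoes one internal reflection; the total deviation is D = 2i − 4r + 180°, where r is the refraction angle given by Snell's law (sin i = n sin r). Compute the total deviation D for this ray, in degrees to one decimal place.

sin r = sin 56.6° / 1.331 = 0.8348/1.331 = 0.6272; r = 38.85°.
D = 2·56.6° − 4·38.85° + 180° = 113.20° − 155.39° + 180° = 137.81°.

137.8°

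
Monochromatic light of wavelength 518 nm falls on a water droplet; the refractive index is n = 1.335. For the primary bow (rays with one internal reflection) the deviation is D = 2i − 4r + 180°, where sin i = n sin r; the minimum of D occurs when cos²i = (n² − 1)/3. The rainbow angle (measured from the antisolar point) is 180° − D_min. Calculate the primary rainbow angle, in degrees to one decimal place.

cos²i = (1.78222 − 1)/3 = 0.26074; i = arccos(0.51063) = 59.294°.
sin r = sin 59.294°/1.335 = 0.64405; r = 40.094°.
D_min = 2·59.294° − 4·40.094° + 180° = 138.212°.
Rainbow angle = 180° − D_min = 41.788°.

41.8°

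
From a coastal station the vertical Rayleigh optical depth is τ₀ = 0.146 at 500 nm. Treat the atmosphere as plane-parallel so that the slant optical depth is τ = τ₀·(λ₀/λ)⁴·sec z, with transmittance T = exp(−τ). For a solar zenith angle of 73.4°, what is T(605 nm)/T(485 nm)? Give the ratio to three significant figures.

1.40

Airmass: sec 73.4° = 3.5003.
τ(605 nm) = 0.146 × (500/605)⁴ × 3.5003 = 0.146 × 0.4665 × 3.5003 = 0.2384.
τ(485 nm) = 0.146 × (500/485)⁴ × 3.5003 = 0.146 × 1.1296 × 3.5003 = 0.5773.
T(605)/T(485) = exp(τ_B − τ_A) = exp(0.3389) = 1.4033.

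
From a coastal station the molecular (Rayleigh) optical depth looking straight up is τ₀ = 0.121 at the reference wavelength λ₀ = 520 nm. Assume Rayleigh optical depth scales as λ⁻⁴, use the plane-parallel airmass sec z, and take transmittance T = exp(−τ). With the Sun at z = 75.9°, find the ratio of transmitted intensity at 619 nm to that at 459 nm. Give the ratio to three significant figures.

Airmass: sec 75.9° = 4.1048.
τ(619 nm) = 0.121 × (520/619)⁴ × 4.1048 = 0.121 × 0.4980 × 4.1048 = 0.2474.
τ(459 nm) = 0.121 × (520/459)⁴ × 4.1048 = 0.121 × 1.6473 × 4.1048 = 0.8182.
T(619)/T(459) = exp(τ_B − τ_A) = exp(0.5708) = 1.7697.

1.77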